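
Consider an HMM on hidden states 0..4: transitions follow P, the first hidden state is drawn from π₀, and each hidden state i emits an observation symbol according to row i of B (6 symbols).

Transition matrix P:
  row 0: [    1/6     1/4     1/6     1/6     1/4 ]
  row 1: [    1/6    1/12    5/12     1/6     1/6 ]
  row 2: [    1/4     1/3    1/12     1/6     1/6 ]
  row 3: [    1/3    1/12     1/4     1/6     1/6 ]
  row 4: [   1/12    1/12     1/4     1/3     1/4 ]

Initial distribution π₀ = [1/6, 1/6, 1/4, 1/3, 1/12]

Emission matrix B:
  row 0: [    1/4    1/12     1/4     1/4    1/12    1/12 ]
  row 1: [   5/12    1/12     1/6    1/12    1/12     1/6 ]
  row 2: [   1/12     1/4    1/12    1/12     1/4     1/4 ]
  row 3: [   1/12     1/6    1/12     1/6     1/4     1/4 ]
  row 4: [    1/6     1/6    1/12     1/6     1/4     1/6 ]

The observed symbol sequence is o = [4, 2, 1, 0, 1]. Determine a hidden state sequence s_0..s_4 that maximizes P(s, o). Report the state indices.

path = [2, 1, 2, 1, 2]

t=0: δ = [1.389e-02, 1.389e-02, 6.250e-02, 8.333e-02, 2.083e-02]  (obs o_0=4)
t=1: δ = [6.944e-03, 3.472e-03, 1.736e-03, 1.157e-03, 1.157e-03]  ψ = [3, 2, 3, 3, 3]  (obs o_1=2)
t=2: δ = [9.645e-05, 1.447e-04, 3.617e-04, 1.929e-04, 2.894e-04]  ψ = [0, 0, 1, 0, 0]  (obs o_2=1)
t=3: δ = [2.261e-05, 5.023e-05, 6.028e-06, 8.038e-06, 1.206e-05]  ψ = [2, 2, 4, 4, 4]  (obs o_3=0)
t=4: δ = [6.977e-07, 4.710e-07, 5.233e-06, 1.395e-06, 1.395e-06]  ψ = [1, 0, 1, 1, 1]  (obs o_4=1)
backtrack: best end state = 2; path = [2, 1, 2, 1, 2]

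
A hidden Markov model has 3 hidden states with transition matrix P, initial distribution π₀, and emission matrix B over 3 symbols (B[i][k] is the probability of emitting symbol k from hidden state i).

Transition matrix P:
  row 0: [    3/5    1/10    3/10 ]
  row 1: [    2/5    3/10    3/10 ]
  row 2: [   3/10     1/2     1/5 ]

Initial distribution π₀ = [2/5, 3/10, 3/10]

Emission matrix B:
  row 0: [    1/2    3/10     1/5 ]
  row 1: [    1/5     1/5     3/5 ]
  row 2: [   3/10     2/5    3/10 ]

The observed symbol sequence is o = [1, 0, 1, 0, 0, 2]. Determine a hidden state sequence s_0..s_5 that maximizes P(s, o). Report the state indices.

path = [0, 0, 0, 0, 0, 0]

t=0: δ = [1.200e-01, 6.000e-02, 1.200e-01]  (obs o_0=1)
t=1: δ = [3.600e-02, 1.200e-02, 1.080e-02]  ψ = [0, 2, 0]  (obs o_1=0)
t=2: δ = [6.480e-03, 1.080e-03, 4.320e-03]  ψ = [0, 2, 0]  (obs o_2=1)
t=3: δ = [1.944e-03, 4.320e-04, 5.832e-04]  ψ = [0, 2, 0]  (obs o_3=0)
t=4: δ = [5.832e-04, 5.832e-05, 1.750e-04]  ψ = [0, 2, 0]  (obs o_4=0)
t=5: δ = [6.998e-05, 5.249e-05, 5.249e-05]  ψ = [0, 2, 0]  (obs o_5=2)
backtrack: best end state = 0; path = [0, 0, 0, 0, 0, 0]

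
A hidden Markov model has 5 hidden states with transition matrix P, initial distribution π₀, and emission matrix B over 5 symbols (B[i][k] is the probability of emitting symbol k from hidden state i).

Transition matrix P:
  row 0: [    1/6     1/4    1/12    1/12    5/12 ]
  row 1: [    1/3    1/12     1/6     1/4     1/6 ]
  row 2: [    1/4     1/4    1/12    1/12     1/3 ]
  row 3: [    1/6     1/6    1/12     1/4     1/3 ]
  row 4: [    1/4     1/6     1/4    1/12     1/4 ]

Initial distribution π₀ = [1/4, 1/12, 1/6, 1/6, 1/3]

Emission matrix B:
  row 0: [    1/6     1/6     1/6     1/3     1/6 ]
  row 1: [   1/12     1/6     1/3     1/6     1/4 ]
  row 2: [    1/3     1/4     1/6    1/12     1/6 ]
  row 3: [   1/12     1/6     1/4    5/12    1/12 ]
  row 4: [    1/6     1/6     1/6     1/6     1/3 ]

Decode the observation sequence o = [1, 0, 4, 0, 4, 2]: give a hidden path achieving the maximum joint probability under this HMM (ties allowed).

t=0: δ = [4.167e-02, 1.389e-02, 4.167e-02, 2.778e-02, 5.556e-02]  (obs o_0=1)
t=1: δ = [2.315e-03, 8.681e-04, 4.630e-03, 5.787e-04, 2.894e-03]  ψ = [4, 0, 4, 3, 0]  (obs o_1=0)
t=2: δ = [1.929e-04, 2.894e-04, 1.206e-04, 3.215e-05, 5.144e-04]  ψ = [2, 2, 4, 2, 2]  (obs o_2=4)
t=3: δ = [2.143e-05, 7.144e-06, 4.287e-05, 6.028e-06, 2.143e-05]  ψ = [4, 4, 4, 1, 4]  (obs o_3=0)
t=4: δ = [1.786e-06, 2.679e-06, 8.931e-07, 2.977e-07, 4.763e-06]  ψ = [2, 2, 4, 2, 2]  (obs o_4=4)
t=5: δ = [1.985e-07, 2.646e-07, 1.985e-07, 1.674e-07, 1.985e-07]  ψ = [4, 4, 4, 1, 4]  (obs o_5=2)
backtrack: best end state = 1; path = [4, 2, 4, 2, 4, 1]

path = [4, 2, 4, 2, 4, 1]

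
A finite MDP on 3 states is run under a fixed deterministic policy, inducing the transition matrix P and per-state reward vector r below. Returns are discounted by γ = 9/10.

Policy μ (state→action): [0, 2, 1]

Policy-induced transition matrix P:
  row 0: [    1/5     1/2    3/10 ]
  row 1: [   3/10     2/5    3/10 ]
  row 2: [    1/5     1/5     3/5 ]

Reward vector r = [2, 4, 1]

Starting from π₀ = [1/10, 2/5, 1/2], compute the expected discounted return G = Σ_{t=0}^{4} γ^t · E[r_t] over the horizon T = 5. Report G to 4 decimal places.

G = 9.1691

t=0: π = [0.1000, 0.4000, 0.5000], E[r] = 2.3000, γ^t·E[r] = 2.300000, running G = 2.300000
t=1: π = [0.2400, 0.3100, 0.4500], E[r] = 2.1700, γ^t·E[r] = 1.953000, running G = 4.253000
t=2: π = [0.2310, 0.3340, 0.4350], E[r] = 2.2330, γ^t·E[r] = 1.808730, running G = 6.061730
t=3: π = [0.2334, 0.3361, 0.4305], E[r] = 2.2417, γ^t·E[r] = 1.634199, running G = 7.695929
t=4: π = [0.2336, 0.3372, 0.4292], E[r] = 2.2453, γ^t·E[r] = 1.473161, running G = 9.169090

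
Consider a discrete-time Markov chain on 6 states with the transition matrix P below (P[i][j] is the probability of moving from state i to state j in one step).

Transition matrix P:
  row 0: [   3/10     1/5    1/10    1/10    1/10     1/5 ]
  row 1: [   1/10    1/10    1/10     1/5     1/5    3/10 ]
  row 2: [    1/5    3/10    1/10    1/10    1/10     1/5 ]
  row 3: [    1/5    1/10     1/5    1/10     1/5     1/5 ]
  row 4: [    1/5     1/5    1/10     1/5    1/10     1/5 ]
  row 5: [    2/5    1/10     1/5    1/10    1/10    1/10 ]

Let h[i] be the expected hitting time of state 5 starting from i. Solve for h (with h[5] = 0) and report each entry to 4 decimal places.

First-step conditioning: h[5] = 0; for i ≠ 5, h[i] = 1 + Σ_k P[i][k]·h[k].
  h[0] = 1 + 3/10·h[0] + 1/5·h[1] + 1/10·h[2] + 1/10·h[3] + 1/10·h[4]
  h[1] = 1 + 1/10·h[0] + 1/10·h[1] + 1/10·h[2] + 1/5·h[3] + 1/5·h[4]
  h[2] = 1 + 1/5·h[0] + 3/10·h[1] + 1/10·h[2] + 1/10·h[3] + 1/10·h[4]
  h[3] = 1 + 1/5·h[0] + 1/10·h[1] + 1/5·h[2] + 1/10·h[3] + 1/5·h[4]
  h[4] = 1 + 1/5·h[0] + 1/5·h[1] + 1/10·h[2] + 1/5·h[3] + 1/10·h[4]
Solving the 5×5 linear system over states ≠ 5 gives exactly h = [555/121, 505/121, 50/11, 6155/1331, 6110/1331, 0] (h[5] = 0 is the target).

h = [4.5868, 4.1736, 4.5455, 4.6243, 4.5905, 0.0000]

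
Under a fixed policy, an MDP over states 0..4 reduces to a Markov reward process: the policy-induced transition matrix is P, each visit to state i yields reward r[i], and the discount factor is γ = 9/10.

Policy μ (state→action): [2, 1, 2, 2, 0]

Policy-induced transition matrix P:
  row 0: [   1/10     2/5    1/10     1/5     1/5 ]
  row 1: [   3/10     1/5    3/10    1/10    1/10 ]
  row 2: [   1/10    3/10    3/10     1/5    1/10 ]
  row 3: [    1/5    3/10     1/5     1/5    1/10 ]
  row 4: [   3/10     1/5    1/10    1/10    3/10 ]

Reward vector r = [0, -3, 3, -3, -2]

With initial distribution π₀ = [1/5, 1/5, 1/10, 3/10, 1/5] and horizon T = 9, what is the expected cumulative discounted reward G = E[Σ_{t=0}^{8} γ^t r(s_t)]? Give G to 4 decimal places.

t=0: π = [0.2000, 0.2000, 0.1000, 0.3000, 0.2000], E[r] = -1.6000, γ^t·E[r] = -1.600000, running G = -1.600000
t=1: π = [0.2100, 0.2800, 0.1900, 0.1600, 0.1600], E[r] = -1.0700, γ^t·E[r] = -0.963000, running G = -2.563000
t=2: π = [0.2040, 0.2770, 0.2100, 0.1560, 0.1530], E[r] = -0.9750, γ^t·E[r] = -0.789750, running G = -3.352750
t=3: π = [0.2016, 0.2774, 0.2130, 0.1570, 0.1510], E[r] = -0.9662, γ^t·E[r] = -0.704360, running G = -4.057110
t=4: π = [0.2014, 0.2773, 0.2138, 0.1572, 0.1504], E[r] = -0.9628, γ^t·E[r] = -0.631706, running G = -4.688816
t=5: π = [0.2013, 0.2774, 0.2139, 0.1572, 0.1502], E[r] = -0.9624, γ^t·E[r] = -0.568298, running G = -5.257114
t=6: π = [0.2012, 0.2774, 0.2140, 0.1572, 0.1502], E[r] = -0.9622, γ^t·E[r] = -0.511357, running G = -5.768471
t=7: π = [0.2012, 0.2774, 0.2140, 0.1572, 0.1502], E[r] = -0.9622, γ^t·E[r] = -0.460209, running G = -6.228680
t=8: π = [0.2012, 0.2774, 0.2140, 0.1572, 0.1502], E[r] = -0.9622, γ^t·E[r] = -0.414182, running G = -6.642862

G = -6.6429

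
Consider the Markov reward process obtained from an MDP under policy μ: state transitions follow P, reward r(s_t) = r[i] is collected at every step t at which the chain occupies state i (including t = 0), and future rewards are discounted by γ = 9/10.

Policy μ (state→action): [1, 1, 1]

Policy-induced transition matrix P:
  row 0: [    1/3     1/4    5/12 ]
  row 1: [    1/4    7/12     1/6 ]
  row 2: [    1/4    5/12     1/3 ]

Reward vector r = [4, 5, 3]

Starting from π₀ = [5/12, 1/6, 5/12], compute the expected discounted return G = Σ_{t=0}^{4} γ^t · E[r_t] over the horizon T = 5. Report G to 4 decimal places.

t=0: π = [0.4167, 0.1667, 0.4167], E[r] = 3.7500, γ^t·E[r] = 3.750000, running G = 3.750000
t=1: π = [0.2847, 0.3750, 0.3403], E[r] = 4.0347, γ^t·E[r] = 3.631250, running G = 7.381250
t=2: π = [0.2737, 0.4317, 0.2946], E[r] = 4.1372, γ^t·E[r] = 3.351094, running G = 10.732344
t=3: π = [0.2728, 0.4430, 0.2842], E[r] = 4.1588, γ^t·E[r] = 3.031770, running G = 13.764113
t=4: π = [0.2727, 0.4450, 0.2822], E[r] = 4.1628, γ^t·E[r] = 2.731211, running G = 16.495324

G = 16.4953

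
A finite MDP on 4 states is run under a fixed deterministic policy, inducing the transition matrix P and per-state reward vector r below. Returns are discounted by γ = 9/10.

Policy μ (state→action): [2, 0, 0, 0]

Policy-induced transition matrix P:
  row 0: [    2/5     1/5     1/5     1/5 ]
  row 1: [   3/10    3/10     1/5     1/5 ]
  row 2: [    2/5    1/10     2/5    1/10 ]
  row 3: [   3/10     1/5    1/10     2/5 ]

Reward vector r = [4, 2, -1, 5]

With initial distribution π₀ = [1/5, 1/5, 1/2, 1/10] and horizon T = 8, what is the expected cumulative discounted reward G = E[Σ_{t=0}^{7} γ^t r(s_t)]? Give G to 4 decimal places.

G = 13.5488

t=0: π = [0.2000, 0.2000, 0.5000, 0.1000], E[r] = 1.2000, γ^t·E[r] = 1.200000, running G = 1.200000
t=1: π = [0.3700, 0.1700, 0.2900, 0.1700], E[r] = 2.3800, γ^t·E[r] = 2.142000, running G = 3.342000
t=2: π = [0.3660, 0.1880, 0.2410, 0.2050], E[r] = 2.6240, γ^t·E[r] = 2.125440, running G = 5.467440
t=3: π = [0.3607, 0.1947, 0.2277, 0.2169], E[r] = 2.6890, γ^t·E[r] = 1.960281, running G = 7.427721
t=4: π = [0.3588, 0.1967, 0.2239, 0.2206], E[r] = 2.7080, γ^t·E[r] = 1.776693, running G = 9.204414
t=5: π = [0.3583, 0.1973, 0.2227, 0.2217], E[r] = 2.7136, γ^t·E[r] = 1.602367, running G = 10.806780
t=6: π = [0.3581, 0.1975, 0.2224, 0.2221], E[r] = 2.7153, γ^t·E[r] = 1.443033, running G = 12.249813
t=7: π = [0.3580, 0.1975, 0.2223, 0.2222], E[r] = 2.7158, γ^t·E[r] = 1.298973, running G = 13.548786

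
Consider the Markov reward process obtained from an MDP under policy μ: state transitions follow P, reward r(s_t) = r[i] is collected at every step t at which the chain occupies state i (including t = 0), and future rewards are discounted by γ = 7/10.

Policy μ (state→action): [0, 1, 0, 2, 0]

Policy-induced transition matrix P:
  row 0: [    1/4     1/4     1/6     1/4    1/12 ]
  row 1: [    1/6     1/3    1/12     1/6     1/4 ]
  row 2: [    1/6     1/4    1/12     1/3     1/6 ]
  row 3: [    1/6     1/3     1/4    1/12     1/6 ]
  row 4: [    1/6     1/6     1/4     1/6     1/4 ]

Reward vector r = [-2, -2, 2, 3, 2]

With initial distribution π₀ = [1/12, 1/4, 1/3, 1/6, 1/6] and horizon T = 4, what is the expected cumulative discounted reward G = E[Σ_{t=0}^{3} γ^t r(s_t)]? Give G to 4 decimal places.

t=0: π = [0.0833, 0.2500, 0.3333, 0.1667, 0.1667], E[r] = 0.8333, γ^t·E[r] = 0.833333, running G = 0.833333
t=1: π = [0.1736, 0.2708, 0.1458, 0.2153, 0.1944], E[r] = 0.4375, γ^t·E[r] = 0.306250, running G = 1.139583
t=2: π = [0.1811, 0.2743, 0.1661, 0.1875, 0.1910], E[r] = 0.3657, γ^t·E[r] = 0.179213, running G = 1.318796
t=3: π = [0.1818, 0.2726, 0.1615, 0.1938, 0.1903], E[r] = 0.3765, γ^t·E[r] = 0.129138, running G = 1.447934

G = 1.4479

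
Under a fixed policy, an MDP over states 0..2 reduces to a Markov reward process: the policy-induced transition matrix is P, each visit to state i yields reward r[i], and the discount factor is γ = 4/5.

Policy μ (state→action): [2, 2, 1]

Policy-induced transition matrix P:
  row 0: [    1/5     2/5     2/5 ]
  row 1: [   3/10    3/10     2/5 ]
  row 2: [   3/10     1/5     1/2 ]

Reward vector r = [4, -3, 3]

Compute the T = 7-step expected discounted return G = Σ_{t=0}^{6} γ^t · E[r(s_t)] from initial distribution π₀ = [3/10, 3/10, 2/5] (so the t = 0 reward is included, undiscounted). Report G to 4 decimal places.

G = 6.1134

t=0: π = [0.3000, 0.3000, 0.4000], E[r] = 1.5000, γ^t·E[r] = 1.500000, running G = 1.500000
t=1: π = [0.2700, 0.2900, 0.4400], E[r] = 1.5300, γ^t·E[r] = 1.224000, running G = 2.724000
t=2: π = [0.2730, 0.2830, 0.4440], E[r] = 1.5750, γ^t·E[r] = 1.008000, running G = 3.732000
t=3: π = [0.2727, 0.2829, 0.4444], E[r] = 1.5753, γ^t·E[r] = 0.806554, running G = 4.538554
t=4: π = [0.2727, 0.2828, 0.4444], E[r] = 1.5758, γ^t·E[r] = 0.645427, running G = 5.183981
t=5: π = [0.2727, 0.2828, 0.4444], E[r] = 1.5758, γ^t·E[r] = 0.516343, running G = 5.700324
t=6: π = [0.2727, 0.2828, 0.4444], E[r] = 1.5758, γ^t·E[r] = 0.413075, running G = 6.113399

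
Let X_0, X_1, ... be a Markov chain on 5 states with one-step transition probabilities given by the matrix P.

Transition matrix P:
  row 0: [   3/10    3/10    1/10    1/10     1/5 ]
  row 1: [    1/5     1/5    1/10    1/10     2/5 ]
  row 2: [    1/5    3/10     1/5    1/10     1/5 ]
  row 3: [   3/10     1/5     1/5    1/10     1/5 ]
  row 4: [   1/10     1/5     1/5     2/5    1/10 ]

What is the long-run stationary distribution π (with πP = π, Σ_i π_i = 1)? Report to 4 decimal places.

Balance equations π_j = Σ_i π_i·P[i][j]:
  π_0 = 3/10·π_0 + 1/5·π_1 + 1/5·π_2 + 3/10·π_3 + 1/10·π_4
  π_1 = 3/10·π_0 + 1/5·π_1 + 3/10·π_2 + 1/5·π_3 + 1/5·π_4
  π_2 = 1/10·π_0 + 1/10·π_1 + 1/5·π_2 + 1/5·π_3 + 1/5·π_4
  π_3 = 1/10·π_0 + 1/10·π_1 + 1/10·π_2 + 1/10·π_3 + 2/5·π_4
  normalize: π_0 + π_1 + π_2 + π_3 + π_4 = 1
Solving the linear system gives exactly π = [2401/11124, 293/1236, 1721/11124, 69/412, 139/618].

π = [0.2158, 0.2371, 0.1547, 0.1675, 0.2249]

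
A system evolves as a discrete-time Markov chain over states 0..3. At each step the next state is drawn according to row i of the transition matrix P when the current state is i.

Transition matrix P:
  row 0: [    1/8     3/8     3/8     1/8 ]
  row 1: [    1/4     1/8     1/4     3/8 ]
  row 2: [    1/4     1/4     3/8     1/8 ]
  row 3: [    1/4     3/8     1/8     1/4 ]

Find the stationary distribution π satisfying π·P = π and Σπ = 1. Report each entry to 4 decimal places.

Balance equations π_j = Σ_i π_i·P[i][j]:
  π_0 = 1/8·π_0 + 1/4·π_1 + 1/4·π_2 + 1/4·π_3
  π_1 = 3/8·π_0 + 1/8·π_1 + 1/4·π_2 + 3/8·π_3
  π_2 = 3/8·π_0 + 1/4·π_1 + 3/8·π_2 + 1/8·π_3
  normalize: π_0 + π_1 + π_2 + π_3 = 1
Solving the linear system gives exactly π = [2/9, 149/549, 157/549, 121/549].

π = [0.2222, 0.2714, 0.2860, 0.2204]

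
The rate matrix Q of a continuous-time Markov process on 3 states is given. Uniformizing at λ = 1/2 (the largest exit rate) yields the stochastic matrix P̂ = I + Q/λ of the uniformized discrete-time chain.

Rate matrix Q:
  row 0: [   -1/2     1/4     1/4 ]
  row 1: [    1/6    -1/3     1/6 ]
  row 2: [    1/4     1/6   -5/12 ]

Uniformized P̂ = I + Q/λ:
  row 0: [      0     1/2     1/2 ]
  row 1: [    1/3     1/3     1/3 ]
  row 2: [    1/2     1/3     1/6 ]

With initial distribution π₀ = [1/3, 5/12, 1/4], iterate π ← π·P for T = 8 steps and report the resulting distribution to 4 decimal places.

t=0: π = [0.3333, 0.4167, 0.2500]
t=1: π = [0.2639, 0.3889, 0.3472]
t=2: π = [0.3032, 0.3773, 0.3194]
t=3: π = [0.2855, 0.3839, 0.3306]
t=4: π = [0.2933, 0.3809, 0.3258]
t=5: π = [0.2899, 0.3822, 0.3279]
t=6: π = [0.2914, 0.3816, 0.3270]
t=7: π = [0.2907, 0.3819, 0.3274]
t=8: π = [0.2910, 0.3818, 0.3272]

π = [0.2910, 0.3818, 0.3272]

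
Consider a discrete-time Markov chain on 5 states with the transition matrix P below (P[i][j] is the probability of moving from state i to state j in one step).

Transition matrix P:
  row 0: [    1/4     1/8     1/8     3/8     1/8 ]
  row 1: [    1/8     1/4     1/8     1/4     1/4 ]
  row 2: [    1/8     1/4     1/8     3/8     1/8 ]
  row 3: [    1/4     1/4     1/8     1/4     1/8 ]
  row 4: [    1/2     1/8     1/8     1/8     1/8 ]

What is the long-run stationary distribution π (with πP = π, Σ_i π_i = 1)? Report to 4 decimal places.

π = [0.2468, 0.2004, 0.1250, 0.2777, 0.1500]

Balance equations π_j = Σ_i π_i·P[i][j]:
  π_0 = 1/4·π_0 + 1/8·π_1 + 1/8·π_2 + 1/4·π_3 + 1/2·π_4
  π_1 = 1/8·π_0 + 1/4·π_1 + 1/4·π_2 + 1/4·π_3 + 1/8·π_4
  π_2 = 1/8·π_0 + 1/8·π_1 + 1/8·π_2 + 1/8·π_3 + 1/8·π_4
  π_3 = 3/8·π_0 + 1/4·π_1 + 3/8·π_2 + 1/4·π_3 + 1/8·π_4
  normalize: π_0 + π_1 + π_2 + π_3 + π_4 = 1
Solving the linear system gives exactly π = [1015/4112, 103/514, 1/8, 571/2056, 617/4112].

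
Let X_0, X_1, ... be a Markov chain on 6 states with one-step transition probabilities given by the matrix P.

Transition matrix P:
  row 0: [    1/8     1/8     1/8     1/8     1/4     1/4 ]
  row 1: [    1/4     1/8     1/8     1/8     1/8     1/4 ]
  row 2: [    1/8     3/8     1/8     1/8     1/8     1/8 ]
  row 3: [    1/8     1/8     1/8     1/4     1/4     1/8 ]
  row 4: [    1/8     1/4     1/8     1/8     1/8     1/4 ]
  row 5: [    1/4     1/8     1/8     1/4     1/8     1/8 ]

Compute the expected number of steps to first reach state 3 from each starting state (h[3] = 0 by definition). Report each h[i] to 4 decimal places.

h = [6.6207, 6.6207, 6.7126, 0.0000, 6.6207, 5.8851]

First-step conditioning: h[3] = 0; for i ≠ 3, h[i] = 1 + Σ_k P[i][k]·h[k].
  h[0] = 1 + 1/8·h[0] + 1/8·h[1] + 1/8·h[2] + 1/4·h[4] + 1/4·h[5]
  h[1] = 1 + 1/4·h[0] + 1/8·h[1] + 1/8·h[2] + 1/8·h[4] + 1/4·h[5]
  h[2] = 1 + 1/8·h[0] + 3/8·h[1] + 1/8·h[2] + 1/8·h[4] + 1/8·h[5]
  h[4] = 1 + 1/8·h[0] + 1/4·h[1] + 1/8·h[2] + 1/8·h[4] + 1/4·h[5]
  h[5] = 1 + 1/4·h[0] + 1/8·h[1] + 1/8·h[2] + 1/8·h[4] + 1/8·h[5]
Solving the 5×5 linear system over states ≠ 3 gives exactly h = [192/29, 192/29, 584/87, 0, 192/29, 512/87] (h[3] = 0 is the target).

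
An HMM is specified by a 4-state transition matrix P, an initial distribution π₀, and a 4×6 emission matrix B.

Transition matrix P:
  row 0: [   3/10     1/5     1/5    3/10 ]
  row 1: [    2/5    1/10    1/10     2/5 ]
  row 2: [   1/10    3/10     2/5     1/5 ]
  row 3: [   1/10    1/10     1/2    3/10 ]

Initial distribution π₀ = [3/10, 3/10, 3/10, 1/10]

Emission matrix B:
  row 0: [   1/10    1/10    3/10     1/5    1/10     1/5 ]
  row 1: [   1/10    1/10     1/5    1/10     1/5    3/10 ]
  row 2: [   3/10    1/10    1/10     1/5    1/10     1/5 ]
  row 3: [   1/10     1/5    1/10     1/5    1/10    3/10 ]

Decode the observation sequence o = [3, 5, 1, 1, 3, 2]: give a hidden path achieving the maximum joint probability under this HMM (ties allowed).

t=0: δ = [6.000e-02, 3.000e-02, 6.000e-02, 2.000e-02]  (obs o_0=3)
t=1: δ = [3.600e-03, 5.400e-03, 4.800e-03, 5.400e-03]  ψ = [0, 2, 2, 0]  (obs o_1=5)
t=2: δ = [2.160e-04, 1.440e-04, 2.700e-04, 4.320e-04]  ψ = [1, 2, 3, 1]  (obs o_2=1)
t=3: δ = [6.480e-06, 8.100e-06, 2.160e-05, 2.592e-05]  ψ = [0, 2, 3, 3]  (obs o_3=1)
t=4: δ = [6.480e-07, 6.480e-07, 2.592e-06, 1.555e-06]  ψ = [1, 2, 3, 3]  (obs o_4=3)
t=5: δ = [7.776e-08, 1.555e-07, 1.037e-07, 5.184e-08]  ψ = [1, 2, 2, 2]  (obs o_5=2)
backtrack: best end state = 1; path = [2, 1, 3, 3, 2, 1]

path = [2, 1, 3, 3, 2, 1]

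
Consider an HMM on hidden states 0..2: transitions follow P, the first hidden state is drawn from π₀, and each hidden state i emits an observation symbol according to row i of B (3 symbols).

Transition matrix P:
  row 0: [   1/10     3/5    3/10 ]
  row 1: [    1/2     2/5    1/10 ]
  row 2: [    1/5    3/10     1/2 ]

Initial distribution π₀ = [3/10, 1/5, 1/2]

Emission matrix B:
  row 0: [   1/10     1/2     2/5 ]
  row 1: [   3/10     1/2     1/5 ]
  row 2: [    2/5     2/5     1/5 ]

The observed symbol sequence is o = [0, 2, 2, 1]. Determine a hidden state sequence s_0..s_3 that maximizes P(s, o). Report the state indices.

t=0: δ = [3.000e-02, 6.000e-02, 2.000e-01]  (obs o_0=0)
t=1: δ = [1.600e-02, 1.200e-02, 2.000e-02]  ψ = [2, 2, 2]  (obs o_1=2)
t=2: δ = [2.400e-03, 1.920e-03, 2.000e-03]  ψ = [1, 0, 2]  (obs o_2=2)
t=3: δ = [4.800e-04, 7.200e-04, 4.000e-04]  ψ = [1, 0, 2]  (obs o_3=1)
backtrack: best end state = 1; path = [2, 1, 0, 1]

path = [2, 1, 0, 1]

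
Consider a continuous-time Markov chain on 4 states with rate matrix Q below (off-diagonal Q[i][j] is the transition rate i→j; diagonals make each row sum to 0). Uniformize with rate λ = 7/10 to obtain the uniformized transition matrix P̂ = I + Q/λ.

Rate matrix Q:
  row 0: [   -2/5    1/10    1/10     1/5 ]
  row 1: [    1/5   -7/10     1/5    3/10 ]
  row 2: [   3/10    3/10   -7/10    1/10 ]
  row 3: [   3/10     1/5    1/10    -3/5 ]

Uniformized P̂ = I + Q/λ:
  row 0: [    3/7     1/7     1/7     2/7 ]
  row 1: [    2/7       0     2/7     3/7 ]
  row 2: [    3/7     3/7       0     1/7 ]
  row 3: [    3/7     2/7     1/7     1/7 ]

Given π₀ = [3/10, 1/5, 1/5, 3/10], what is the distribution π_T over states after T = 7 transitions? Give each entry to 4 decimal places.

π = [0.4008, 0.1944, 0.1492, 0.2556]

t=0: π = [0.3000, 0.2000, 0.2000, 0.3000]
t=1: π = [0.4000, 0.2143, 0.1429, 0.2429]
t=2: π = [0.3980, 0.1878, 0.1531, 0.2612]
t=3: π = [0.4017, 0.1971, 0.1478, 0.2534]
t=4: π = [0.4004, 0.1931, 0.1499, 0.2566]
t=5: π = [0.4010, 0.1947, 0.1490, 0.2552]
t=6: π = [0.4008, 0.1941, 0.1494, 0.2558]
t=7: π = [0.4008, 0.1944, 0.1492, 0.2556]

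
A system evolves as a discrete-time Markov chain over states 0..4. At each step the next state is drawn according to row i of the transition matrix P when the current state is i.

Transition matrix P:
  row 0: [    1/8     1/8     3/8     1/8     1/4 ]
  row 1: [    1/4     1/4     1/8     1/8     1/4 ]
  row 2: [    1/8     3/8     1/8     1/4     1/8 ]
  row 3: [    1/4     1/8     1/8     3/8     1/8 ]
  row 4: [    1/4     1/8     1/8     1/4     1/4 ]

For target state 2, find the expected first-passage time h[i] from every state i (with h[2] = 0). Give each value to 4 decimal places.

h = [4.3077, 5.5385, 0.0000, 5.5385, 5.5385]

First-step conditioning: h[2] = 0; for i ≠ 2, h[i] = 1 + Σ_k P[i][k]·h[k].
  h[0] = 1 + 1/8·h[0] + 1/8·h[1] + 1/8·h[3] + 1/4·h[4]
  h[1] = 1 + 1/4·h[0] + 1/4·h[1] + 1/8·h[3] + 1/4·h[4]
  h[3] = 1 + 1/4·h[0] + 1/8·h[1] + 3/8·h[3] + 1/8·h[4]
  h[4] = 1 + 1/4·h[0] + 1/8·h[1] + 1/4·h[3] + 1/4·h[4]
Solving the 4×4 linear system over states ≠ 2 gives exactly h = [56/13, 72/13, 0, 72/13, 72/13] (h[2] = 0 is the target).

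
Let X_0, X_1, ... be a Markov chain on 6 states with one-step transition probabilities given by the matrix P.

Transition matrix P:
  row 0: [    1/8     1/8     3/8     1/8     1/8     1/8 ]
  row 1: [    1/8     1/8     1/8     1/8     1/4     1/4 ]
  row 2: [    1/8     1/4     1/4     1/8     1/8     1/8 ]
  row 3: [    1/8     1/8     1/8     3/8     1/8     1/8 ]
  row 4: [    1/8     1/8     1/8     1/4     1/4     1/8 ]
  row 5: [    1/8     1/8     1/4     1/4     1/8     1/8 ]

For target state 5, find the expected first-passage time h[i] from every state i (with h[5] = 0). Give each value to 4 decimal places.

h = [6.9416, 6.1012, 6.8482, 6.9728, 6.9728, 0.0000]

First-step conditioning: h[5] = 0; for i ≠ 5, h[i] = 1 + Σ_k P[i][k]·h[k].
  h[0] = 1 + 1/8·h[0] + 1/8·h[1] + 3/8·h[2] + 1/8·h[3] + 1/8·h[4]
  h[1] = 1 + 1/8·h[0] + 1/8·h[1] + 1/8·h[2] + 1/8·h[3] + 1/4·h[4]
  h[2] = 1 + 1/8·h[0] + 1/4·h[1] + 1/4·h[2] + 1/8·h[3] + 1/8·h[4]
  h[3] = 1 + 1/8·h[0] + 1/8·h[1] + 1/8·h[2] + 3/8·h[3] + 1/8·h[4]
  h[4] = 1 + 1/8·h[0] + 1/8·h[1] + 1/8·h[2] + 1/4·h[3] + 1/4·h[4]
Solving the 5×5 linear system over states ≠ 5 gives exactly h = [1784/257, 1568/257, 1760/257, 1792/257, 1792/257, 0] (h[5] = 0 is the target).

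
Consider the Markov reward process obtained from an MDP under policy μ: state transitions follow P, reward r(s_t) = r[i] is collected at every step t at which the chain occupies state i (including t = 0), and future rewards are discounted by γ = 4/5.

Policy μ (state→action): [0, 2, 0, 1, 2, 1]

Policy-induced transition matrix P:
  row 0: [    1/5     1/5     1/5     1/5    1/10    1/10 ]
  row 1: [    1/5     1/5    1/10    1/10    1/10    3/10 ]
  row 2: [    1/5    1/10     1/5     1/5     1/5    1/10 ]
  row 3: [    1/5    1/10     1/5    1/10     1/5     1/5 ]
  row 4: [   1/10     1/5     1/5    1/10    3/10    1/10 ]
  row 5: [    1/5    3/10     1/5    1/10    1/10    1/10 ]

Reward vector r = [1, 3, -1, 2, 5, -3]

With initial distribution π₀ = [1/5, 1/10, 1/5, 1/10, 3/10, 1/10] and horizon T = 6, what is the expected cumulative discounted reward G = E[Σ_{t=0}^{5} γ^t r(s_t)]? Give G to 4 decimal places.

t=0: π = [0.2000, 0.1000, 0.2000, 0.1000, 0.3000, 0.1000], E[r] = 1.7000, γ^t·E[r] = 1.700000, running G = 1.700000
t=1: π = [0.1700, 0.1800, 0.1900, 0.1400, 0.1900, 0.1300], E[r] = 1.3600, γ^t·E[r] = 1.088000, running G = 2.788000
t=2: π = [0.1810, 0.1800, 0.1820, 0.1360, 0.1710, 0.1500], E[r] = 1.2160, γ^t·E[r] = 0.778240, running G = 3.566240
t=3: π = [0.1829, 0.1832, 0.1820, 0.1363, 0.1660, 0.1496], E[r] = 1.2043, γ^t·E[r] = 0.616602, running G = 4.182842
t=4: π = [0.1834, 0.1831, 0.1817, 0.1365, 0.1650, 0.1503], E[r] = 1.1984, γ^t·E[r] = 0.490877, running G = 4.673719
t=5: π = [0.1835, 0.1832, 0.1817, 0.1365, 0.1648, 0.1503], E[r] = 1.1977, γ^t·E[r] = 0.392477, running G = 5.066196

G = 5.0662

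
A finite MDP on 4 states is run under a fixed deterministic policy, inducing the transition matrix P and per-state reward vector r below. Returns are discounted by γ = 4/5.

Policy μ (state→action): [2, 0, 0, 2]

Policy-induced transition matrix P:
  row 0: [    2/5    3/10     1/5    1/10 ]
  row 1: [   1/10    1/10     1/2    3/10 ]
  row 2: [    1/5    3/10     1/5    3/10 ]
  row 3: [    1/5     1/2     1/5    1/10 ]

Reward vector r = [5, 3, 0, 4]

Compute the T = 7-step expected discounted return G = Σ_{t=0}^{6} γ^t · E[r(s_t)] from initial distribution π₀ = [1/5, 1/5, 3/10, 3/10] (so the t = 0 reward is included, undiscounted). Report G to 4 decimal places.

t=0: π = [0.2000, 0.2000, 0.3000, 0.3000], E[r] = 2.8000, γ^t·E[r] = 2.800000, running G = 2.800000
t=1: π = [0.2200, 0.3200, 0.2600, 0.2000], E[r] = 2.8600, γ^t·E[r] = 2.288000, running G = 5.088000
t=2: π = [0.2120, 0.2760, 0.2960, 0.2160], E[r] = 2.7520, γ^t·E[r] = 1.761280, running G = 6.849280
t=3: π = [0.2148, 0.2880, 0.2828, 0.2144], E[r] = 2.7956, γ^t·E[r] = 1.431347, running G = 8.280627
t=4: π = [0.2142, 0.2853, 0.2864, 0.2142], E[r] = 2.7833, γ^t·E[r] = 1.140031, running G = 9.420659
t=5: π = [0.2143, 0.2858, 0.2856, 0.2143], E[r] = 2.7862, γ^t·E[r] = 0.912979, running G = 10.333638
t=6: π = [0.2143, 0.2857, 0.2857, 0.2143], E[r] = 2.7856, γ^t·E[r] = 0.730239, running G = 11.063877

G = 11.0639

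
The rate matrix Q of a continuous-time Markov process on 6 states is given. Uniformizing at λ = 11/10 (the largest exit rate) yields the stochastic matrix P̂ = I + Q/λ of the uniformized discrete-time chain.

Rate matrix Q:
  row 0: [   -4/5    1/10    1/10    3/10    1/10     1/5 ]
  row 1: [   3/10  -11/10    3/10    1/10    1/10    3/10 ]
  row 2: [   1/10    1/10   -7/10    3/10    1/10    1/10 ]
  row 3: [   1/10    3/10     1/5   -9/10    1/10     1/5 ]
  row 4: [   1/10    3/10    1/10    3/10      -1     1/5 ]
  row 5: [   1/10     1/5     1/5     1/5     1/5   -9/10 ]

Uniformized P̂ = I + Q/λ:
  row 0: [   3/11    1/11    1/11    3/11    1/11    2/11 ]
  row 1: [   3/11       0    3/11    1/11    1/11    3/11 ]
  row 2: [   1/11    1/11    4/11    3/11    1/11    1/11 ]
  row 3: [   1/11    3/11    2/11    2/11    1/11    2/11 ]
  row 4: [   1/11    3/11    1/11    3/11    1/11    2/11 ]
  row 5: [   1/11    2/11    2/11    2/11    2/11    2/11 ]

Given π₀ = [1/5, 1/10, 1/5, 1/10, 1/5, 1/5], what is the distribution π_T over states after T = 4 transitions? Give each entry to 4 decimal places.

t=0: π = [0.2000, 0.1000, 0.2000, 0.1000, 0.2000, 0.2000]
t=1: π = [0.1455, 0.1545, 0.1909, 0.2273, 0.1091, 0.1727]
t=2: π = [0.1455, 0.1537, 0.2074, 0.2083, 0.1066, 0.1785]
t=3: π = [0.1453, 0.1504, 0.2106, 0.2096, 0.1071, 0.1769]
t=4: π = [0.1447, 0.1509, 0.2108, 0.2102, 0.1070, 0.1763]

π = [0.1447, 0.1509, 0.2108, 0.2102, 0.1070, 0.1763]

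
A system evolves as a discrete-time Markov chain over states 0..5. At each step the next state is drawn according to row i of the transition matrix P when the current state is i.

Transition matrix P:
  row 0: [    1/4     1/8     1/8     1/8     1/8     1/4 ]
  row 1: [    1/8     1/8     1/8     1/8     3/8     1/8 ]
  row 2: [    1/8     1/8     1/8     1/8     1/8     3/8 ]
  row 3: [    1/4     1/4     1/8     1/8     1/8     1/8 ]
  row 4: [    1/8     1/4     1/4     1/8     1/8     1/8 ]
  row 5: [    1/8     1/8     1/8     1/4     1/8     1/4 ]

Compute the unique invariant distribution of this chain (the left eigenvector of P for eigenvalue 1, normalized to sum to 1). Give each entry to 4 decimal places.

Balance equations π_j = Σ_i π_i·P[i][j]:
  π_0 = 1/4·π_0 + 1/8·π_1 + 1/8·π_2 + 1/4·π_3 + 1/8·π_4 + 1/8·π_5
  π_1 = 1/8·π_0 + 1/8·π_1 + 1/8·π_2 + 1/4·π_3 + 1/4·π_4 + 1/8·π_5
  π_2 = 1/8·π_0 + 1/8·π_1 + 1/8·π_2 + 1/8·π_3 + 1/4·π_4 + 1/8·π_5
  π_3 = 1/8·π_0 + 1/8·π_1 + 1/8·π_2 + 1/8·π_3 + 1/8·π_4 + 1/4·π_5
  π_4 = 1/8·π_0 + 3/8·π_1 + 1/8·π_2 + 1/8·π_3 + 1/8·π_4 + 1/8·π_5
  normalize: π_0 + π_1 + π_2 + π_3 + π_4 + π_5 = 1
Solving the linear system gives exactly π = [2657/16159, 5321/32318, 4711/32318, 2440/16159, 2685/16159, 3361/16159].

π = [0.1644, 0.1646, 0.1458, 0.1510, 0.1662, 0.2080]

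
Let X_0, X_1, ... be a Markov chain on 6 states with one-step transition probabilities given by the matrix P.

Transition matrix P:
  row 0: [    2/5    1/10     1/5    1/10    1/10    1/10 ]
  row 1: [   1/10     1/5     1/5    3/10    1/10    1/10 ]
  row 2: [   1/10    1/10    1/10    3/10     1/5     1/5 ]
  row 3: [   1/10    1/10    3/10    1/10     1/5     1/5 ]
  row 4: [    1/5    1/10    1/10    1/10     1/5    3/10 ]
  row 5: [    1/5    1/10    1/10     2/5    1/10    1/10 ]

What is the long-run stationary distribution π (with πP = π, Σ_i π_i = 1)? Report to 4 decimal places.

π = [0.1888, 0.1111, 0.1714, 0.2070, 0.1532, 0.1685]

Balance equations π_j = Σ_i π_i·P[i][j]:
  π_0 = 2/5·π_0 + 1/10·π_1 + 1/10·π_2 + 1/10·π_3 + 1/5·π_4 + 1/5·π_5
  π_1 = 1/10·π_0 + 1/5·π_1 + 1/10·π_2 + 1/10·π_3 + 1/10·π_4 + 1/10·π_5
  π_2 = 1/5·π_0 + 1/5·π_1 + 1/10·π_2 + 3/10·π_3 + 1/10·π_4 + 1/10·π_5
  π_3 = 1/10·π_0 + 3/10·π_1 + 3/10·π_2 + 1/10·π_3 + 1/10·π_4 + 2/5·π_5
  π_4 = 1/10·π_0 + 1/10·π_1 + 1/5·π_2 + 1/5·π_3 + 1/5·π_4 + 1/10·π_5
  normalize: π_0 + π_1 + π_2 + π_3 + π_4 + π_5 = 1
Solving the linear system gives exactly π = [226/1197, 1/9, 1231/7182, 1487/7182, 550/3591, 605/3591].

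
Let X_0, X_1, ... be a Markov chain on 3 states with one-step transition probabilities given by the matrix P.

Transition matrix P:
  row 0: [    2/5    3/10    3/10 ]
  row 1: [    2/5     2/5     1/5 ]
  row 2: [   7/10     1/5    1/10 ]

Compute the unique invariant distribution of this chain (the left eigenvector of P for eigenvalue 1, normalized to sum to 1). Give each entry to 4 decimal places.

Balance equations π_j = Σ_i π_i·P[i][j]:
  π_0 = 2/5·π_0 + 2/5·π_1 + 7/10·π_2
  π_1 = 3/10·π_0 + 2/5·π_1 + 1/5·π_2
  normalize: π_0 + π_1 + π_2 = 1
Solving the linear system gives exactly π = [50/107, 33/107, 24/107].

π = [0.4673, 0.3084, 0.2243]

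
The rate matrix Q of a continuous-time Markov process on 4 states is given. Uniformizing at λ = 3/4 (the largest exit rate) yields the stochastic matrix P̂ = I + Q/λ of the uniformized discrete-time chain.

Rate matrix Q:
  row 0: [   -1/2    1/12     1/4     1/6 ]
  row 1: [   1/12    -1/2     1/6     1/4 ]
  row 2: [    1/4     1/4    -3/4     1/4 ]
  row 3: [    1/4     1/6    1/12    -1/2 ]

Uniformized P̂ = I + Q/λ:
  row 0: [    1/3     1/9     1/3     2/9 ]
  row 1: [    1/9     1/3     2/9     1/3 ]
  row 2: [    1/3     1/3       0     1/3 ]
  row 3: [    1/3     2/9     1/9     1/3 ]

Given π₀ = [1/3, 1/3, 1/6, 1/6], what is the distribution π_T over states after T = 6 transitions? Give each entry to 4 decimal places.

t=0: π = [0.3333, 0.3333, 0.1667, 0.1667]
t=1: π = [0.2593, 0.2407, 0.2037, 0.2963]
t=2: π = [0.2798, 0.2428, 0.1728, 0.3045]
t=3: π = [0.2794, 0.2373, 0.1811, 0.3022]
t=4: π = [0.2806, 0.2377, 0.1794, 0.3023]
t=5: π = [0.2805, 0.2374, 0.1799, 0.3022]
t=6: π = [0.2806, 0.2374, 0.1798, 0.3022]

π = [0.2806, 0.2374, 0.1798, 0.3022]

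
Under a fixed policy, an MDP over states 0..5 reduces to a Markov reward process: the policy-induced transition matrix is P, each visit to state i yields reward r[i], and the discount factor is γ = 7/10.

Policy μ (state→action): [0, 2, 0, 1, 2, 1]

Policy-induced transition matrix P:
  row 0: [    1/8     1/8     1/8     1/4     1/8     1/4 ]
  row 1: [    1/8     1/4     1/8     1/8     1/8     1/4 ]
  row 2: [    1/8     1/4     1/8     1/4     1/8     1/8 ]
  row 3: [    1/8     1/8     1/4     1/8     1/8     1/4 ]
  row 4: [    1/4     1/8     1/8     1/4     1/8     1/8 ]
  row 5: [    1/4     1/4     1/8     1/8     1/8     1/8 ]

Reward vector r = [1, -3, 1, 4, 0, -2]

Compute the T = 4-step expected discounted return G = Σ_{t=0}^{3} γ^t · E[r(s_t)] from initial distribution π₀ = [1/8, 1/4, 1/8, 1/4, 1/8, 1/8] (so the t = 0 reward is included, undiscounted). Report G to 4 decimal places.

G = 0.3321

t=0: π = [0.1250, 0.2500, 0.1250, 0.2500, 0.1250, 0.1250], E[r] = 0.2500, γ^t·E[r] = 0.250000, running G = 0.250000
t=1: π = [0.1563, 0.1875, 0.1563, 0.1719, 0.1250, 0.2031], E[r] = 0.0313, γ^t·E[r] = 0.021875, running G = 0.271875
t=2: π = [0.1660, 0.1934, 0.1465, 0.1797, 0.1250, 0.1895], E[r] = 0.0723, γ^t·E[r] = 0.035410, running G = 0.307285
t=3: π = [0.1643, 0.1912, 0.1475, 0.1797, 0.1250, 0.1924], E[r] = 0.0723, γ^t·E[r] = 0.024787, running G = 0.332072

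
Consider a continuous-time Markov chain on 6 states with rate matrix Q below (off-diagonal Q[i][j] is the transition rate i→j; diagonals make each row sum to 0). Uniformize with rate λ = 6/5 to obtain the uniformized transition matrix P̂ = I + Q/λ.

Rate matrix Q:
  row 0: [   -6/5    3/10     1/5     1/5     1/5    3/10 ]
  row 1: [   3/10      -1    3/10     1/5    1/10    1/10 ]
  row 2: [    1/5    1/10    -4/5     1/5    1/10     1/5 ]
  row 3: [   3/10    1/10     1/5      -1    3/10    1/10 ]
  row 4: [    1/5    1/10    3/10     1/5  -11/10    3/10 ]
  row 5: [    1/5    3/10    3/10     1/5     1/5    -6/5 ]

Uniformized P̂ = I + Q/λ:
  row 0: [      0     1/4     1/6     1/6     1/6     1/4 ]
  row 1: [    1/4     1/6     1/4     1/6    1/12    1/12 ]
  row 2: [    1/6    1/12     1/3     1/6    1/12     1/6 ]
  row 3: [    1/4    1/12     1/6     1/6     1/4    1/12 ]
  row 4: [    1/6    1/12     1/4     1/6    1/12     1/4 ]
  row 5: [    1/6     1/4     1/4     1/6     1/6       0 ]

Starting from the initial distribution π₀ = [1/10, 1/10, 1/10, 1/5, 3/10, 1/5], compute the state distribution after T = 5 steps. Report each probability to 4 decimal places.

π = [0.1653, 0.1468, 0.2426, 0.1667, 0.1367, 0.1420]

t=0: π = [0.1000, 0.1000, 0.1000, 0.2000, 0.3000, 0.2000]
t=1: π = [0.1750, 0.1417, 0.2333, 0.1667, 0.1417, 0.1417]
t=2: π = [0.1632, 0.1479, 0.2410, 0.1667, 0.1375, 0.1438]
t=3: π = [0.1657, 0.1468, 0.2426, 0.1667, 0.1367, 0.1416]
t=4: π = [0.1652, 0.1468, 0.2425, 0.1667, 0.1367, 0.1421]
t=5: π = [0.1653, 0.1468, 0.2426, 0.1667, 0.1367, 0.1420]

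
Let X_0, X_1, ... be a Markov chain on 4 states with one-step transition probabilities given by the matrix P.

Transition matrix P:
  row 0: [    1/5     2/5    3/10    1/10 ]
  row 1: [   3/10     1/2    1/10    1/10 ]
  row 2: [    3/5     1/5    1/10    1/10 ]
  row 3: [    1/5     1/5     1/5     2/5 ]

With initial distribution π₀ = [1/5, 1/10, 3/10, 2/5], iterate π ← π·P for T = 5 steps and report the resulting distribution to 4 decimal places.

t=0: π = [0.2000, 0.1000, 0.3000, 0.4000]
t=1: π = [0.3300, 0.2700, 0.1800, 0.2200]
t=2: π = [0.2990, 0.3470, 0.1880, 0.1660]
t=3: π = [0.3099, 0.3639, 0.1764, 0.1498]
t=4: π = [0.3070, 0.3712, 0.1770, 0.1449]
t=5: π = [0.3079, 0.3727, 0.1759, 0.1435]

π = [0.3079, 0.3727, 0.1759, 0.1435]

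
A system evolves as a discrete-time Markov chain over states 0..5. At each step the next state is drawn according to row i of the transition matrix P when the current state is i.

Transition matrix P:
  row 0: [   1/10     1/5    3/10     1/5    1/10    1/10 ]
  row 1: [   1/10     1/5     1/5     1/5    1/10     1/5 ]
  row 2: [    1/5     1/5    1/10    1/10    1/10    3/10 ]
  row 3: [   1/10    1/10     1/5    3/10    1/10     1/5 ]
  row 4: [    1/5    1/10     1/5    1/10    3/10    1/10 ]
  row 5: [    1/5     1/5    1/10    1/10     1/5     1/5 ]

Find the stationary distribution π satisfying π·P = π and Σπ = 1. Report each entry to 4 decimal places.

Balance equations π_j = Σ_i π_i·P[i][j]:
  π_0 = 1/10·π_0 + 1/10·π_1 + 1/5·π_2 + 1/10·π_3 + 1/5·π_4 + 1/5·π_5
  π_1 = 1/5·π_0 + 1/5·π_1 + 1/5·π_2 + 1/10·π_3 + 1/10·π_4 + 1/5·π_5
  π_2 = 3/10·π_0 + 1/5·π_1 + 1/10·π_2 + 1/5·π_3 + 1/5·π_4 + 1/10·π_5
  π_3 = 1/5·π_0 + 1/5·π_1 + 1/10·π_2 + 3/10·π_3 + 1/10·π_4 + 1/10·π_5
  π_4 = 1/10·π_0 + 1/10·π_1 + 1/10·π_2 + 1/10·π_3 + 3/10·π_4 + 1/5·π_5
  normalize: π_0 + π_1 + π_2 + π_3 + π_4 + π_5 = 1
Solving the linear system gives exactly π = [454/2997, 4549/26973, 535/2997, 4451/26973, 445/2997, 563/2997].

π = [0.1515, 0.1687, 0.1785, 0.1650, 0.1485, 0.1879]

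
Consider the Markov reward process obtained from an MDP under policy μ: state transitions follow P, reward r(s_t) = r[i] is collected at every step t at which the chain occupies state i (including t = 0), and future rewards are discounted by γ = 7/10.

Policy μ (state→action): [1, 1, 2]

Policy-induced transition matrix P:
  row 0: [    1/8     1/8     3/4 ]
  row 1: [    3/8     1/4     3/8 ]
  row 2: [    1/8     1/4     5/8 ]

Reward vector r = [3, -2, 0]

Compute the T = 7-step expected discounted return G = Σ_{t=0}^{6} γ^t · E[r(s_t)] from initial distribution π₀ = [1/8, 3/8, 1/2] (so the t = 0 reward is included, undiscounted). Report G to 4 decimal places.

G = -0.1142

t=0: π = [0.1250, 0.3750, 0.5000], E[r] = -0.3750, γ^t·E[r] = -0.375000, running G = -0.375000
t=1: π = [0.2188, 0.2344, 0.5469], E[r] = 0.1875, γ^t·E[r] = 0.131250, running G = -0.243750
t=2: π = [0.1836, 0.2227, 0.5938], E[r] = 0.1055, γ^t·E[r] = 0.051680, running G = -0.192070
t=3: π = [0.1807, 0.2271, 0.5923], E[r] = 0.0879, γ^t·E[r] = 0.030146, running G = -0.161924
t=4: π = [0.1818, 0.2274, 0.5908], E[r] = 0.0905, γ^t·E[r] = 0.021718, running G = -0.140206
t=5: π = [0.1819, 0.2273, 0.5909], E[r] = 0.0910, γ^t·E[r] = 0.015295, running G = -0.124911
t=6: π = [0.1818, 0.2273, 0.5909], E[r] = 0.0909, γ^t·E[r] = 0.010697, running G = -0.114214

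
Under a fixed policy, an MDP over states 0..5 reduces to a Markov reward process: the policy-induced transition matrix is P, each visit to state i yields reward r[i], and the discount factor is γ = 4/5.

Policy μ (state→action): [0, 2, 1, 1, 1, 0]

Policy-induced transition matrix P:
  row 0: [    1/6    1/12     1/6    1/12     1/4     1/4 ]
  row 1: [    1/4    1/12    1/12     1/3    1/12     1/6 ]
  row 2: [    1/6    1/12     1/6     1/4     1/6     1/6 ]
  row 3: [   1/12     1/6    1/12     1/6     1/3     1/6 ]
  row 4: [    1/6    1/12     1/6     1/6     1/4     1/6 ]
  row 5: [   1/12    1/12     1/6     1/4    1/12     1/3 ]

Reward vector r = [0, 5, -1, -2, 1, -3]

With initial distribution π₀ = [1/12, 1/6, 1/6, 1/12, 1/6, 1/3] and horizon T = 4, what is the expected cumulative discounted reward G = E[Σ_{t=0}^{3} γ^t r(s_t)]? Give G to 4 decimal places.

G = -1.4318

t=0: π = [0.0833, 0.1667, 0.1667, 0.0833, 0.1667, 0.3333], E[r] = -0.3333, γ^t·E[r] = -0.333333, running G = -0.333333
t=1: π = [0.1458, 0.0903, 0.1458, 0.2292, 0.1597, 0.2292], E[r] = -0.6806, γ^t·E[r] = -0.544444, running G = -0.877778
t=2: π = [0.1360, 0.1024, 0.1400, 0.2008, 0.2037, 0.2170], E[r] = -0.4769, γ^t·E[r] = -0.305185, running G = -1.182963
t=3: π = [0.1404, 0.1001, 0.1414, 0.2022, 0.2018, 0.2142], E[r] = -0.4861, γ^t·E[r] = -0.248864, running G = -1.431827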